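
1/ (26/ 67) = 67/ 26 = 2.58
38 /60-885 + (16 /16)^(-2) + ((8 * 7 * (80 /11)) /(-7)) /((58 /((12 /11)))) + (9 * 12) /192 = -744383957 /842160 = -883.90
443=443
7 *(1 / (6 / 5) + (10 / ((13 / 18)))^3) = 245020895 / 13182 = 18587.54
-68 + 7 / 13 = -877 / 13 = -67.46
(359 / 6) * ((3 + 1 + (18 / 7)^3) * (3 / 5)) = 1293118 / 1715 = 754.00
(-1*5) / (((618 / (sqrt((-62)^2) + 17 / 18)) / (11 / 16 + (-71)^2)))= -492965 / 192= -2567.53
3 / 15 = 1 / 5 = 0.20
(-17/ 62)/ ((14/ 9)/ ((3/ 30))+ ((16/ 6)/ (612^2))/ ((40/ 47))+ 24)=-47754360/ 6889114097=-0.01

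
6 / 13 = 0.46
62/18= 3.44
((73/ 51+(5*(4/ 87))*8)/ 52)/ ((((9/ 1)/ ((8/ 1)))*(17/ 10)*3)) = 96740/ 8825193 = 0.01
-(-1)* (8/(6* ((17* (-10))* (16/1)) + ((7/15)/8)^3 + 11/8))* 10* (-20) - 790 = -22274116289030/28198583657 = -789.90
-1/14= -0.07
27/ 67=0.40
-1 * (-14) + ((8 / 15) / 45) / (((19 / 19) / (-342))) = 746 / 75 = 9.95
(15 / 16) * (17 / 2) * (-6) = -765 / 16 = -47.81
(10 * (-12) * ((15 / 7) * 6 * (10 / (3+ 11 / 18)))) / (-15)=25920 / 91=284.84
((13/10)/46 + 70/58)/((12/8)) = 16477/20010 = 0.82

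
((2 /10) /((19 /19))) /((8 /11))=11 /40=0.28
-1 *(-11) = 11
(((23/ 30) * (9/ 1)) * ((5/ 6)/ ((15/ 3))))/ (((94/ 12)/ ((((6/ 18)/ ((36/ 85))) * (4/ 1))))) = 391/ 846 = 0.46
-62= -62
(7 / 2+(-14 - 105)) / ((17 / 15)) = -3465 / 34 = -101.91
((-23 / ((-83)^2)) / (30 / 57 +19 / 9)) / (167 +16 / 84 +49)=-82593 / 14105503060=-0.00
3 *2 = 6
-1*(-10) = 10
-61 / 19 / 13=-61 / 247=-0.25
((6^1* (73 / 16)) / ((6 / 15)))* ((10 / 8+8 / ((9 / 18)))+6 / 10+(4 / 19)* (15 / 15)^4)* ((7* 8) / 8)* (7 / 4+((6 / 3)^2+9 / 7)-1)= 254006493 / 4864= 52221.73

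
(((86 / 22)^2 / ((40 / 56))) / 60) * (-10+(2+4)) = -12943 / 9075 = -1.43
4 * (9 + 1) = 40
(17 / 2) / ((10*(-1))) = -17 / 20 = -0.85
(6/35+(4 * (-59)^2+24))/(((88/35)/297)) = 6590511/4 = 1647627.75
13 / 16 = 0.81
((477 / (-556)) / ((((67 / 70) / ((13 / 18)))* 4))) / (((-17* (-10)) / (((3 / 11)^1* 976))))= -882609 / 3483062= -0.25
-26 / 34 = -0.76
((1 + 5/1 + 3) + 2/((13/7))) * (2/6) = 131/39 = 3.36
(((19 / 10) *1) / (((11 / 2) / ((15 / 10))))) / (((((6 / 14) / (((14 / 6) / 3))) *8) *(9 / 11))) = 931 / 6480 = 0.14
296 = 296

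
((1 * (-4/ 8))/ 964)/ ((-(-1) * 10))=-1/ 19280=-0.00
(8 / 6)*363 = 484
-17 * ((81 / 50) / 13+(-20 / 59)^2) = -9213337 / 2262650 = -4.07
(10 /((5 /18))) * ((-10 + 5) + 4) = -36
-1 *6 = -6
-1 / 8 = -0.12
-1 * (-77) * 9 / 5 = 693 / 5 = 138.60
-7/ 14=-1/ 2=-0.50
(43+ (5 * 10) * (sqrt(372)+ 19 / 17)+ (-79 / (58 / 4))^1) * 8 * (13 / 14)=2395276 / 3451+ 5200 * sqrt(93) / 7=7857.94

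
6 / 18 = 1 / 3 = 0.33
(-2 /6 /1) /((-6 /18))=1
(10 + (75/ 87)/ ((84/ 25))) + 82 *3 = 256.26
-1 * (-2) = 2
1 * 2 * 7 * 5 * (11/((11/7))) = 490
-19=-19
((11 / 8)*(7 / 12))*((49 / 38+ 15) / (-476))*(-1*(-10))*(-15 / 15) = 34045 / 124032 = 0.27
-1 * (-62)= 62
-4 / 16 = -1 / 4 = -0.25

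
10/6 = 5/3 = 1.67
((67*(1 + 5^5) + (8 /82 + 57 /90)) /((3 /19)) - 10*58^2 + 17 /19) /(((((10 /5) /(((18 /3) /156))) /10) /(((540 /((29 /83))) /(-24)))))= -37615773523535 /2349464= -16010363.86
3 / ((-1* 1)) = -3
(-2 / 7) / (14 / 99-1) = 198 / 595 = 0.33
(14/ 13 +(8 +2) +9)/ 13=261/ 169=1.54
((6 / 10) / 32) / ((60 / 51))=51 / 3200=0.02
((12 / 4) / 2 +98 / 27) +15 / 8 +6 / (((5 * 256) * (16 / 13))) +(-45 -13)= -14098147 / 276480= -50.99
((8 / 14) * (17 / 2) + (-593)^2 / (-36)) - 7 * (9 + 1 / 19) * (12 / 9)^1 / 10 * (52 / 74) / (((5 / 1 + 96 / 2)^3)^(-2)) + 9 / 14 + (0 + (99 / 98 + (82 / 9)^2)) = -7343530713819634879 / 55804140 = -131594729599.27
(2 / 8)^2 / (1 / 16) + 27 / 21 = 16 / 7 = 2.29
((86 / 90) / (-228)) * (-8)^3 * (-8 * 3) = -44032 / 855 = -51.50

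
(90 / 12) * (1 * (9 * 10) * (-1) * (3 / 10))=-405 / 2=-202.50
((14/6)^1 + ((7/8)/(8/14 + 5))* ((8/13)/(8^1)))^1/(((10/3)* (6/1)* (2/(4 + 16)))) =3171/2704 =1.17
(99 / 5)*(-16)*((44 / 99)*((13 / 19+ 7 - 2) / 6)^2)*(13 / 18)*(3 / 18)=-27456 / 1805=-15.21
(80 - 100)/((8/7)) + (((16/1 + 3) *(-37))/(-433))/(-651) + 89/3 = 6857747/563766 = 12.16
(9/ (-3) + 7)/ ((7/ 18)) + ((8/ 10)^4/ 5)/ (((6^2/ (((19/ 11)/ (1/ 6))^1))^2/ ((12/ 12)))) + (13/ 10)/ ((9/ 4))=86316826/ 7940625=10.87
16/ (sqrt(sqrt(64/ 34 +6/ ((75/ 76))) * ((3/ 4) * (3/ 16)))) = 64 * sqrt(15) * 34^(1/ 4) * 47^(3/ 4)/ 423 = 25.40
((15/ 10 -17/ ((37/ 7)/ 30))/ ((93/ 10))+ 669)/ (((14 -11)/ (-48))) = -12090048/ 1147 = -10540.58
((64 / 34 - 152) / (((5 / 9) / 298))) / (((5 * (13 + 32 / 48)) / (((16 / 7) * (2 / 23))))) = -657068544 / 2805425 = -234.21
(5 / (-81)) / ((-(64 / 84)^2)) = 245 / 2304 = 0.11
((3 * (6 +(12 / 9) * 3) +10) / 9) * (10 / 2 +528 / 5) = 4424 / 9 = 491.56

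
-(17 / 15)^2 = -289 / 225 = -1.28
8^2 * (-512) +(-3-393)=-33164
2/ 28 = 1/ 14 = 0.07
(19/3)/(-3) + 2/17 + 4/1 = 307/153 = 2.01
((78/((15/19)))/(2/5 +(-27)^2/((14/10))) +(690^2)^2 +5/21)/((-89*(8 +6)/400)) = -1335682772048520200/18355449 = -72767643659.85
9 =9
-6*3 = -18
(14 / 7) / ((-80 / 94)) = -47 / 20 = -2.35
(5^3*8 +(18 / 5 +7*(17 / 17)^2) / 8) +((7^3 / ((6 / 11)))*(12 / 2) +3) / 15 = 1253.06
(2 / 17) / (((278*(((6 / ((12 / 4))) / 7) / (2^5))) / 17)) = 0.81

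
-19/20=-0.95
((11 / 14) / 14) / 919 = 11 / 180124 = 0.00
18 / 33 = 6 / 11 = 0.55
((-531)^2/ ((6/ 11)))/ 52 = 1033857/ 104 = 9940.93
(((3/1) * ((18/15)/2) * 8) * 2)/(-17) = -144/85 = -1.69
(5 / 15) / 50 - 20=-2999 / 150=-19.99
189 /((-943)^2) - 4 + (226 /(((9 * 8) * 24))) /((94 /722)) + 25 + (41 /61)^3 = 182849222199115613 /8196425408139552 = 22.31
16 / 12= 4 / 3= 1.33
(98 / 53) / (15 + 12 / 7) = 686 / 6201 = 0.11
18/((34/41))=369/17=21.71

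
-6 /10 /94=-3 /470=-0.01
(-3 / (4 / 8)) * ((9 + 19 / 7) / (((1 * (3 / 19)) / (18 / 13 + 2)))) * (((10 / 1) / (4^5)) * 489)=-20951205 / 2912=-7194.78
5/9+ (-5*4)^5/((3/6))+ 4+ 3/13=-6399995.21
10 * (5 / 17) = 50 / 17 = 2.94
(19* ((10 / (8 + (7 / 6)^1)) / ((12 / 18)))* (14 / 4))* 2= 2394 / 11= 217.64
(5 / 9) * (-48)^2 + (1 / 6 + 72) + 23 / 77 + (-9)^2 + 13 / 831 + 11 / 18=275289758 / 191961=1434.09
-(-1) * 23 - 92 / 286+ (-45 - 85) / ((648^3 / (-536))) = 22.68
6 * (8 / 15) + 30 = 166 / 5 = 33.20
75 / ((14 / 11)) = 825 / 14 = 58.93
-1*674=-674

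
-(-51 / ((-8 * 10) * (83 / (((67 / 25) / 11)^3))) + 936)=-129253425338913 / 138091250000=-936.00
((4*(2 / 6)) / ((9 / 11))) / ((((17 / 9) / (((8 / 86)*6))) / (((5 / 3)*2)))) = 3520 / 2193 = 1.61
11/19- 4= -65/19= -3.42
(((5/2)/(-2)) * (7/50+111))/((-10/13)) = 72241/400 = 180.60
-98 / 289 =-0.34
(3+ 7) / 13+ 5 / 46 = 525 / 598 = 0.88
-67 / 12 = -5.58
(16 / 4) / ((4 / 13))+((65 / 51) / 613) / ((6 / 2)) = 1219322 / 93789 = 13.00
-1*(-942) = 942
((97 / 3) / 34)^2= 9409 / 10404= 0.90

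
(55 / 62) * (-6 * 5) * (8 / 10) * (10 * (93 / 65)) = -3960 / 13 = -304.62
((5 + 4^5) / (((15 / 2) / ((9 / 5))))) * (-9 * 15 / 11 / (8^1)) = -83349 / 220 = -378.86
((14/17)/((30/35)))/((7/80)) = 10.98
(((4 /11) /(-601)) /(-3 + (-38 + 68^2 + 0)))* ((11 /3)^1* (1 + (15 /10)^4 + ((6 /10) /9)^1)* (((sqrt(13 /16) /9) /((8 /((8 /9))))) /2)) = -1471* sqrt(13) /321271233120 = -0.00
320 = 320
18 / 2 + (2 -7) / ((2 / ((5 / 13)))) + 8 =417 / 26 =16.04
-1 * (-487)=487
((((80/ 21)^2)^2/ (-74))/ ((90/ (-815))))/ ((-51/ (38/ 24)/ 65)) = -515340800000/ 9908612469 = -52.01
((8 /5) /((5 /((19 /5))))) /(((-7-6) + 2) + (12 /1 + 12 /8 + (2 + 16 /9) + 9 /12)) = 5472 /31625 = 0.17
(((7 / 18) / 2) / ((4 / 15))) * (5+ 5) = 175 / 24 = 7.29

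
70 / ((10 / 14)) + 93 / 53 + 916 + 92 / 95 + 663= 8457406 / 5035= 1679.72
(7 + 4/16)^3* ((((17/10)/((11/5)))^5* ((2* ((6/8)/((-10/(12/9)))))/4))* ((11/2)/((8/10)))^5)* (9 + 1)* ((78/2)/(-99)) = 1406798752653125/4429185024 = 317620.23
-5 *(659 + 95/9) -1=-30139/9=-3348.78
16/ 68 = 4/ 17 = 0.24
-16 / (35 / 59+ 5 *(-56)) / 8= 118 / 16485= 0.01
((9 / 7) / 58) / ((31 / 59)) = 531 / 12586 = 0.04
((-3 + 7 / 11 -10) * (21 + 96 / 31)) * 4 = -406368 / 341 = -1191.70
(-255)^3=-16581375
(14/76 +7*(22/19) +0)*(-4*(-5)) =165.79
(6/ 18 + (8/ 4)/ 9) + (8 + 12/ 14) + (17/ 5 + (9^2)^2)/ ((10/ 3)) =3116504/ 1575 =1978.73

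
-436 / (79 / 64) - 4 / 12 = -83791 / 237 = -353.55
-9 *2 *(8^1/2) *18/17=-1296/17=-76.24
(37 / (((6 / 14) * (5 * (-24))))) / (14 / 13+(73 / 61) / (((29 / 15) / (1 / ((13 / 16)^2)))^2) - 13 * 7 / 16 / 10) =-1517955343996 / 2622251501361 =-0.58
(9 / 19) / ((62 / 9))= 81 / 1178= 0.07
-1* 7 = -7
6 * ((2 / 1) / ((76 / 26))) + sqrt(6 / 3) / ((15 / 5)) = sqrt(2) / 3 + 78 / 19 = 4.58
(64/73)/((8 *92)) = 0.00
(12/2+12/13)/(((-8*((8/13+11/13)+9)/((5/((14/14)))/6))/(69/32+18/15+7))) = -24855/34816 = -0.71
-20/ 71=-0.28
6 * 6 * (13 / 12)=39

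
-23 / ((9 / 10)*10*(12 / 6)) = -23 / 18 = -1.28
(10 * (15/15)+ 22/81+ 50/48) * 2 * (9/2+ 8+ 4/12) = 564487/1944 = 290.37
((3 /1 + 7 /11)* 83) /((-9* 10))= -332 /99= -3.35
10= 10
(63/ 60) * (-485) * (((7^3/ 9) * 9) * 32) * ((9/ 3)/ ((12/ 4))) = -5589528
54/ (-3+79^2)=27/ 3119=0.01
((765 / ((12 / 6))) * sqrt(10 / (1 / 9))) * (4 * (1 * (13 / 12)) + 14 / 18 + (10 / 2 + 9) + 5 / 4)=73884.64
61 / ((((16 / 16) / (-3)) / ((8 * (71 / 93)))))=-34648 / 31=-1117.68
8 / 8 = 1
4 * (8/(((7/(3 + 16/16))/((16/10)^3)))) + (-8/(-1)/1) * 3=86536/875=98.90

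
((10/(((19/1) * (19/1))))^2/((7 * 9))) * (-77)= -1100/1172889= -0.00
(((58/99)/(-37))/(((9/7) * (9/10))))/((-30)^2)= -0.00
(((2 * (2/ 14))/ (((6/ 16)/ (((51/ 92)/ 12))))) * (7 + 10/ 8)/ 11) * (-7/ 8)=-17/ 736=-0.02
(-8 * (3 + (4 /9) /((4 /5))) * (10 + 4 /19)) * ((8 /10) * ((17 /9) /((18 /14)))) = -23640064 /69255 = -341.35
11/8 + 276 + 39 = 2531/8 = 316.38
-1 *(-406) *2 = 812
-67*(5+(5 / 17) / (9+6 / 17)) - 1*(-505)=26695 / 159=167.89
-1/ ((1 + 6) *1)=-1/ 7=-0.14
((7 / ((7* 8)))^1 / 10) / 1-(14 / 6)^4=-191999 / 6480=-29.63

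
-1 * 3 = -3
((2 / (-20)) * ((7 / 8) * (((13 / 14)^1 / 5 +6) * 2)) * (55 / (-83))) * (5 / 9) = 4763 / 11952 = 0.40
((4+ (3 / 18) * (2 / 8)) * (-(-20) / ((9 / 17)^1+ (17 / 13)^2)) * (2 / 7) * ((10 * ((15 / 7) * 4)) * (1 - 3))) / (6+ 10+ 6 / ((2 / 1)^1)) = -278681000 / 2995027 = -93.05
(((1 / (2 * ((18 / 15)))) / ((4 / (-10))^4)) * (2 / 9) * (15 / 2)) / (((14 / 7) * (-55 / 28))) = -21875 / 3168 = -6.90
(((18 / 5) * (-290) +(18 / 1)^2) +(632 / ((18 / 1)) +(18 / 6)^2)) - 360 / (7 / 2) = -49061 / 63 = -778.75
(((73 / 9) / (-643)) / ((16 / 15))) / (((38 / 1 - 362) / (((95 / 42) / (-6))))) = -0.00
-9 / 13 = -0.69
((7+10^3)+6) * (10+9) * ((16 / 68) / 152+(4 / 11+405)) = 2917971825 / 374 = 7802063.70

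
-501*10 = -5010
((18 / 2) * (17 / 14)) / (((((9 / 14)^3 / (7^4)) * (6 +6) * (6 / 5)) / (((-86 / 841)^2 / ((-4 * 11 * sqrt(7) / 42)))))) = -18490305085 * sqrt(7) / 1890562113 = -25.88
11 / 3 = 3.67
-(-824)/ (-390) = -412/ 195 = -2.11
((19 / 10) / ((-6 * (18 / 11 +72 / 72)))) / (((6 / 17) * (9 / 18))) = -3553 / 5220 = -0.68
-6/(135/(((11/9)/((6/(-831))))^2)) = -1273.55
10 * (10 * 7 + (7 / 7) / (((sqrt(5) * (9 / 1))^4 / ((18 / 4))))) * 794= 2025891794 / 3645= 555800.22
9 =9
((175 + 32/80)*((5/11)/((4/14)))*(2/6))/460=6139/30360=0.20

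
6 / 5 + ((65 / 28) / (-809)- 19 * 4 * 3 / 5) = -5029069 / 113260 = -44.40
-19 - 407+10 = -416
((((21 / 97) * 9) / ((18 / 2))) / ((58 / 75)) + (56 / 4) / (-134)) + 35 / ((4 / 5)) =33114711 / 753884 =43.93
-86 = -86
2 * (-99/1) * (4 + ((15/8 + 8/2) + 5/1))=-11781/4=-2945.25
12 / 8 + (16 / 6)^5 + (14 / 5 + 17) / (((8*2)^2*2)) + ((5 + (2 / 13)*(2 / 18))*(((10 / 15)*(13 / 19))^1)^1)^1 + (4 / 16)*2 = 1644980603 / 11819520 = 139.17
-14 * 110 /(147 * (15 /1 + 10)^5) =-44 /41015625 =-0.00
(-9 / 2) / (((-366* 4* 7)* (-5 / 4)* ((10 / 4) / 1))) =-3 / 21350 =-0.00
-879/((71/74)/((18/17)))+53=-1106857/1207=-917.03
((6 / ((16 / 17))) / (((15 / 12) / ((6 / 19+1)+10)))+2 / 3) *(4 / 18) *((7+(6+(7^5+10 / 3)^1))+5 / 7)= 123749725 / 567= 218253.48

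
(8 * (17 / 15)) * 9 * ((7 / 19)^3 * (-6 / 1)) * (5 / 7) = -119952 / 6859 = -17.49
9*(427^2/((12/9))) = 4922883/4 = 1230720.75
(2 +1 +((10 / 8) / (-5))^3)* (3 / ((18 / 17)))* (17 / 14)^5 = 4610275679 / 206524416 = 22.32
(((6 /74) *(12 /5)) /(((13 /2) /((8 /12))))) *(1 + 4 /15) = 304 /12025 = 0.03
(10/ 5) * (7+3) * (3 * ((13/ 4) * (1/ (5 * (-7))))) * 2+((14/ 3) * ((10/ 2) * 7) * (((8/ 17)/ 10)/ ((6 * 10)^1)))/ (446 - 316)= -3878207/ 348075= -11.14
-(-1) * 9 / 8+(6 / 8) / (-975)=2923 / 2600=1.12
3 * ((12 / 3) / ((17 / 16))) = 192 / 17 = 11.29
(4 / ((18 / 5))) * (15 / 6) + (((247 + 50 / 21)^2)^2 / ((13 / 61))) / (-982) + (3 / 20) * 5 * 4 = -45883865162264533 / 2482744446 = -18481106.76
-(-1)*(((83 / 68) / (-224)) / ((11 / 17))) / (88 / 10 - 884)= 415 / 43129856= 0.00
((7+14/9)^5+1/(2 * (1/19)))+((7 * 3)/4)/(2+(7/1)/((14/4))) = 43318761989/944784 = 45850.44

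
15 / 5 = 3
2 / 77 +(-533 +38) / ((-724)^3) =759044963 / 29221763648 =0.03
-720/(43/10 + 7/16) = -57600/379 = -151.98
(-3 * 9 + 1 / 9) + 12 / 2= -188 / 9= -20.89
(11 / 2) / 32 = 11 / 64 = 0.17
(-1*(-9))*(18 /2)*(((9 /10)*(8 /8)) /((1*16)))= 729 /160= 4.56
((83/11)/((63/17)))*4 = 5644/693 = 8.14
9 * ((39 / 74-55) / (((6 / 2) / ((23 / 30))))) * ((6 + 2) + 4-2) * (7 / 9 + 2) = -2317825 / 666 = -3480.22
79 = 79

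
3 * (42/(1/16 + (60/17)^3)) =9904608/3460913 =2.86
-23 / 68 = -0.34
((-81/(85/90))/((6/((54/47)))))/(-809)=13122/646391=0.02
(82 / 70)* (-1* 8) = -328 / 35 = -9.37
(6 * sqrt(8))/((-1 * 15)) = -4 * sqrt(2)/5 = -1.13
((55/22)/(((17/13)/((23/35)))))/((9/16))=2392/1071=2.23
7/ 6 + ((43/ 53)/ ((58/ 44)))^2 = 21906079/ 14174214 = 1.55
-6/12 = -1/2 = -0.50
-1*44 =-44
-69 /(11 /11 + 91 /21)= -207 /16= -12.94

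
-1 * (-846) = 846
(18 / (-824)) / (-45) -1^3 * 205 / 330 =-42197 / 67980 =-0.62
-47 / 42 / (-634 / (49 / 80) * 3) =329 / 912960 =0.00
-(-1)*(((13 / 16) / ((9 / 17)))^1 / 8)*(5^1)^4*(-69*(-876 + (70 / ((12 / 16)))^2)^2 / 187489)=-987314425751875 / 364478616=-2708840.47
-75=-75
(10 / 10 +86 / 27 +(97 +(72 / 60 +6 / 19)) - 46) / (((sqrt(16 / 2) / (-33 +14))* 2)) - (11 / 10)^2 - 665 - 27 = -69321 / 100 - 72719* sqrt(2) / 540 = -883.65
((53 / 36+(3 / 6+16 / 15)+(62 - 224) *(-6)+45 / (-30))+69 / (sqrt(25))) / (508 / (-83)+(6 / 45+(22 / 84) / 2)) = -103255901 / 612441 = -168.60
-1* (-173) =173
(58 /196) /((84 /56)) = 29 /147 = 0.20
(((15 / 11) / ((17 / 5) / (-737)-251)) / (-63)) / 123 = 1675 / 2389151016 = 0.00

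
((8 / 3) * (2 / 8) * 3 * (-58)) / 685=-0.17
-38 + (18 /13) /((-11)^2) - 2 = -62902 /1573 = -39.99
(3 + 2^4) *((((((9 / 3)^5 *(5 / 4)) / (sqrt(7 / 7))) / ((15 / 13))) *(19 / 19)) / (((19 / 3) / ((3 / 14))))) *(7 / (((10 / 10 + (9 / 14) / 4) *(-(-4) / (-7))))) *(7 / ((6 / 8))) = -83349 / 5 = -16669.80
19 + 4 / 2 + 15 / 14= 22.07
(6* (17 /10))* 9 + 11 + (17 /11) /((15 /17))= 17251 /165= 104.55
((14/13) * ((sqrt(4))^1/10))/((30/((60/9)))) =28/585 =0.05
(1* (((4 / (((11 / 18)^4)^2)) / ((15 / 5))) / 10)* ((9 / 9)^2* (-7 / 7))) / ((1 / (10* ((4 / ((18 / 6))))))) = -19591041024 / 214358881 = -91.39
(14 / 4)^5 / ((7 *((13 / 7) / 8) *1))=16807 / 52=323.21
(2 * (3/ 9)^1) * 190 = 380/ 3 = 126.67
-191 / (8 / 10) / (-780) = 191 / 624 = 0.31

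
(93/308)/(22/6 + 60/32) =558/10241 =0.05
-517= -517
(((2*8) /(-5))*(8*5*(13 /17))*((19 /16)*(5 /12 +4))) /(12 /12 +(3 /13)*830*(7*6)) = -340366 /5334243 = -0.06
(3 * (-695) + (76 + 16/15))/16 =-30119/240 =-125.50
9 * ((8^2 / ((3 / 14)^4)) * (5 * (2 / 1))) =24586240 / 9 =2731804.44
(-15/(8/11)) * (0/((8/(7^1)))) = 0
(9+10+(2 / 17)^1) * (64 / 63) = 20800 / 1071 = 19.42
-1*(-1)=1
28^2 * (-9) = -7056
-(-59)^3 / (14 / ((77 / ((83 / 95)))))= 214621055 / 166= 1292897.92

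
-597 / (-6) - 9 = 90.50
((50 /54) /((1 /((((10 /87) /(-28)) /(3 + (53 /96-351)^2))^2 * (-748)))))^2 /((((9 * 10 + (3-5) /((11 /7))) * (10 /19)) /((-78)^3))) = -1034452792704793313280000000 /170025533124237316890405842026558057416509371021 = -0.00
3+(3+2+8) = 16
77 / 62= 1.24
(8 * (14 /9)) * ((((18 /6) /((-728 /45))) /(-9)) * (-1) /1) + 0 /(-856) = -10 /39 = -0.26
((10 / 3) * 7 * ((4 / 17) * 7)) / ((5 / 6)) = 46.12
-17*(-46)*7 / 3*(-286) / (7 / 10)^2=-22365200 / 21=-1065009.52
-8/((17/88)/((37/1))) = -26048/17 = -1532.24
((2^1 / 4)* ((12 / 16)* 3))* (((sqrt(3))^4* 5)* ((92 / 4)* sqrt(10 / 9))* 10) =12273.59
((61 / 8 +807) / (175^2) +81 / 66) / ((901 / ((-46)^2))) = 36481427 / 12388750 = 2.94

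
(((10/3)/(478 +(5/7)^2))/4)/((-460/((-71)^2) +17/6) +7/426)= 1235045/1956276998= 0.00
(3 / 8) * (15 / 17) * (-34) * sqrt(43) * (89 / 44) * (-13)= 52065 * sqrt(43) / 176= 1939.85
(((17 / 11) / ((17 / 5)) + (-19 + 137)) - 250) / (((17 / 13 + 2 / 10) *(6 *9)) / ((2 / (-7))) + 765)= -94055 / 343233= -0.27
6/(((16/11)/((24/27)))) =11/3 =3.67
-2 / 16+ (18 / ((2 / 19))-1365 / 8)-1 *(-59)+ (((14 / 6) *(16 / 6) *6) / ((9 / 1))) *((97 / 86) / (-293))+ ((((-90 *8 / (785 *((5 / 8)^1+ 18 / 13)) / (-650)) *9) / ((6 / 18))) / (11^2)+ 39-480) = -51561813333776191 / 135061369452900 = -381.77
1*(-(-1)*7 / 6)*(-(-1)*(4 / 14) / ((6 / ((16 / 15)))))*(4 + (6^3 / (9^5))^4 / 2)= 732057358575136 / 3088366981419735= 0.24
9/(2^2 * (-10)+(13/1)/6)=-54/227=-0.24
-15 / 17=-0.88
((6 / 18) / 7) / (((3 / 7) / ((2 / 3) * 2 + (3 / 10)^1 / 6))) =83 / 540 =0.15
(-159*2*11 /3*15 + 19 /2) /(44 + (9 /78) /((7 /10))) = -3181451 /8038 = -395.80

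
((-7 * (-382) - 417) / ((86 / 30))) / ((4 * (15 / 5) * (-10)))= -2257 / 344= -6.56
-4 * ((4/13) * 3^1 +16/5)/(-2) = 536/65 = 8.25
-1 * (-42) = 42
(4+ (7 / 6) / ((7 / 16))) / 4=5 / 3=1.67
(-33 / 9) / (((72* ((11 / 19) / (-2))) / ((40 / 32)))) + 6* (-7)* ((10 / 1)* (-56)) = 10160735 / 432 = 23520.22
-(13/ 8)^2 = -169/ 64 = -2.64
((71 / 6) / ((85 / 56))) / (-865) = -1988 / 220575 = -0.01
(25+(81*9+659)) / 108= 157 / 12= 13.08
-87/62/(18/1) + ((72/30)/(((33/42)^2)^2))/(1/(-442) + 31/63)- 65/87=43198692136107/3590401010020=12.03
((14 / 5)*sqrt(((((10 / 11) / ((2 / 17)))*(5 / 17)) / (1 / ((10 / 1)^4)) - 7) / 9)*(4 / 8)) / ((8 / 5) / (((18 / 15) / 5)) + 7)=7*sqrt(2749153) / 2255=5.15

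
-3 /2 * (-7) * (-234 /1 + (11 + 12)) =-4431 /2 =-2215.50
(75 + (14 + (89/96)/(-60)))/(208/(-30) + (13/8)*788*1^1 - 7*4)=512551/7174464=0.07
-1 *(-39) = 39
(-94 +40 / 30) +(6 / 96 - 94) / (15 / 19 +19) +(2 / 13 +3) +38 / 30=-36363981 / 391040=-92.99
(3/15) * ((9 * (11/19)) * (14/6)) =231/95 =2.43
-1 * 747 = -747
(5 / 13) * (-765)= -3825 / 13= -294.23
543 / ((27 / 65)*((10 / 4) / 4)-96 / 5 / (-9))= 847080 / 3733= 226.92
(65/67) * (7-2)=325/67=4.85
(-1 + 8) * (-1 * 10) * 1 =-70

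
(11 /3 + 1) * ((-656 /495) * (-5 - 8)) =119392 /1485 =80.40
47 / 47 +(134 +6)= 141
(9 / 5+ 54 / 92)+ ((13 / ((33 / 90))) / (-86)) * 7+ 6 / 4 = 54456 / 54395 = 1.00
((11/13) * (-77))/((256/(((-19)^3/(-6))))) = -5809573/19968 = -290.94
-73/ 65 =-1.12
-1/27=-0.04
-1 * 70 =-70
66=66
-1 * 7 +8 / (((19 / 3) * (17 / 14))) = -1925 / 323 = -5.96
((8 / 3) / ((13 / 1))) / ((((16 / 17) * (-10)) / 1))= -17 / 780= -0.02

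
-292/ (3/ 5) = -1460/ 3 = -486.67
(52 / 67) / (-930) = -26 / 31155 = -0.00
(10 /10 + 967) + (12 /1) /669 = 215868 /223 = 968.02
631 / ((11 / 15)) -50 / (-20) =18985 / 22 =862.95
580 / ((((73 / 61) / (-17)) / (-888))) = 534096480 / 73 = 7316390.14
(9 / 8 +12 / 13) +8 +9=1981 / 104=19.05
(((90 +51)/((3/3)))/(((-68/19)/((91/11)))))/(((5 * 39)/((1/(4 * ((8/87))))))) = -4.54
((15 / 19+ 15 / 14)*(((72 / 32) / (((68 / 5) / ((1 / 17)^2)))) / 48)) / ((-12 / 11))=-27225 / 1338222592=-0.00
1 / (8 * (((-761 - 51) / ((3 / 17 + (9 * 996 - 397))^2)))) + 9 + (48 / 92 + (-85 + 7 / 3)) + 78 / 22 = -578527536665 / 50889432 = -11368.32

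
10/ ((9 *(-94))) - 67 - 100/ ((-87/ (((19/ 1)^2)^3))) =663346100066/ 12267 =54075658.28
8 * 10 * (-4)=-320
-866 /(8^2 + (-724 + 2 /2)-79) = 433 /369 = 1.17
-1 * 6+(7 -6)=-5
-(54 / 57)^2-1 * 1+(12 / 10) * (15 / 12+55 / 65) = 28997 / 46930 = 0.62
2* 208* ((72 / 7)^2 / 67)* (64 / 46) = 913.92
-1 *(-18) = 18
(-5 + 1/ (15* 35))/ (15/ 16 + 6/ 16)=-41984/ 11025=-3.81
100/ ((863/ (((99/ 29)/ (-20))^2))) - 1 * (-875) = 2540250301/ 2903132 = 875.00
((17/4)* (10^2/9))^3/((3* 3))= 76765625/6561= 11700.29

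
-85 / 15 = -5.67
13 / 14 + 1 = 27 / 14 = 1.93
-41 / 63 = -0.65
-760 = -760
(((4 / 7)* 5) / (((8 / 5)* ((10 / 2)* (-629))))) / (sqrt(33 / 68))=-5* sqrt(561) / 145299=-0.00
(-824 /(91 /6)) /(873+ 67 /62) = -306528 /4931563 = -0.06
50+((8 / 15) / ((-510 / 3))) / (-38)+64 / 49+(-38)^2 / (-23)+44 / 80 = -1193232119 / 109206300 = -10.93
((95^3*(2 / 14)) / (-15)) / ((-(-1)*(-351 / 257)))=44069075 / 7371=5978.71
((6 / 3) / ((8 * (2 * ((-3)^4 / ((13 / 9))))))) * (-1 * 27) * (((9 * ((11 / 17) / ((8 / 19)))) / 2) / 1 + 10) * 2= -59813 / 29376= -2.04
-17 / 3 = -5.67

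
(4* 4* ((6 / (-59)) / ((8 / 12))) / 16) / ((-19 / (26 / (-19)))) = -0.01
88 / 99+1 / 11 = 97 / 99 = 0.98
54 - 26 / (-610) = 16483 / 305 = 54.04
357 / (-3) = -119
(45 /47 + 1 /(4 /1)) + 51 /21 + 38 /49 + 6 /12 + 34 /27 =1534823 /248724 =6.17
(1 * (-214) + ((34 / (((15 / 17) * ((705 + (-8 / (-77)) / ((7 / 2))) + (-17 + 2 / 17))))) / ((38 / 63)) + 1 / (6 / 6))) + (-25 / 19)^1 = -128324247593 / 599021930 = -214.22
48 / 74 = 24 / 37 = 0.65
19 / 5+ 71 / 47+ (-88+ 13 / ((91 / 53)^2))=-11718069 / 149695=-78.28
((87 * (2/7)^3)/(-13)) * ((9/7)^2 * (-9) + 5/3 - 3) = 552856/218491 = 2.53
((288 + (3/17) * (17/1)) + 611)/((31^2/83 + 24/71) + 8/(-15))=79732290/1006201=79.24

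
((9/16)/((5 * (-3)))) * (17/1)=-51/80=-0.64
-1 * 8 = -8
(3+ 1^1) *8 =32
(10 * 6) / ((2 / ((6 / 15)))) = 12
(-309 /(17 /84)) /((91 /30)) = -503.35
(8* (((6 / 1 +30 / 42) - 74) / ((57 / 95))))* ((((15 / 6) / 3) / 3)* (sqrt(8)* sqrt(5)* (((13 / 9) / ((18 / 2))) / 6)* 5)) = -210.80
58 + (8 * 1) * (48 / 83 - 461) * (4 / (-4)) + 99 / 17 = 5287295 / 1411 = 3747.20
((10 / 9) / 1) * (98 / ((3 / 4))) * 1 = 3920 / 27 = 145.19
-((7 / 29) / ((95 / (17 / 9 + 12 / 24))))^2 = -0.00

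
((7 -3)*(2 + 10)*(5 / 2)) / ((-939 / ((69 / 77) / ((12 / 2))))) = -460 / 24101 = -0.02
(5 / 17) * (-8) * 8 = -320 / 17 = -18.82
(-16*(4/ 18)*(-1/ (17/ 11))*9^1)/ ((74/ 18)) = 3168/ 629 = 5.04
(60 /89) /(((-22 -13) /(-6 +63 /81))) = 188 /1869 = 0.10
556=556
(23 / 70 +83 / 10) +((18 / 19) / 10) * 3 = 8.91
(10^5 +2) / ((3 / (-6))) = -200004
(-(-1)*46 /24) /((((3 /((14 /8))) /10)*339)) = 805 /24408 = 0.03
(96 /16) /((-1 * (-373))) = 6 /373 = 0.02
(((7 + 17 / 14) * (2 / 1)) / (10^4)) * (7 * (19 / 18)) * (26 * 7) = 39767 / 18000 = 2.21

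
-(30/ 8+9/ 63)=-3.89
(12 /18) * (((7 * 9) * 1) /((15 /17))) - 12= 35.60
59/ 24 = 2.46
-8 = -8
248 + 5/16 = 3973/16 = 248.31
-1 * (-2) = 2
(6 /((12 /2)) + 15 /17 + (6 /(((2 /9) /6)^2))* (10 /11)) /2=371966 /187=1989.12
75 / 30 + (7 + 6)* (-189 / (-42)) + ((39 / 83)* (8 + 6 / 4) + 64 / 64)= 11033 / 166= 66.46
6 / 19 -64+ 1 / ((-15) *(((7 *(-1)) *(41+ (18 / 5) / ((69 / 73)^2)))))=-3026397179 / 47522097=-63.68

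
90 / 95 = 18 / 19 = 0.95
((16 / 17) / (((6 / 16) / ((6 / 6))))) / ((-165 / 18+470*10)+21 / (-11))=2816 / 5260973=0.00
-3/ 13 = -0.23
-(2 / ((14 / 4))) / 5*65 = -52 / 7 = -7.43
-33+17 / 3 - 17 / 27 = -755 / 27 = -27.96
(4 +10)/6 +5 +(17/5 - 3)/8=443/60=7.38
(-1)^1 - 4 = -5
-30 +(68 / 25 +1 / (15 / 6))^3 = 5802 / 15625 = 0.37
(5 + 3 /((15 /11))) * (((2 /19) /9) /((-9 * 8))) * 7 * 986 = -6902 /855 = -8.07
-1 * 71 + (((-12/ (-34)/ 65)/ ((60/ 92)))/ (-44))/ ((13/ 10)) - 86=-24808378/ 158015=-157.00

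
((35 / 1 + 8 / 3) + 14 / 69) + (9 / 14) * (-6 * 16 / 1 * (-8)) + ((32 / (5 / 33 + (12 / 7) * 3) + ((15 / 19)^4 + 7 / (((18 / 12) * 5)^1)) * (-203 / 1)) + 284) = 212971336441964 / 384908937945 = 553.30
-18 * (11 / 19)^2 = -2178 / 361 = -6.03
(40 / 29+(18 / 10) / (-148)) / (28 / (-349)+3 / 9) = 30717933 / 5686900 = 5.40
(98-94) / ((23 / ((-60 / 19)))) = -240 / 437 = -0.55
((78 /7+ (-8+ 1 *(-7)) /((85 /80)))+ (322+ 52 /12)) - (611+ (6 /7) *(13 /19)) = -1955050 /6783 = -288.23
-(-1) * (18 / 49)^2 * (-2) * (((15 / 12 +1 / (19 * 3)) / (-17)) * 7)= 918 / 6517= 0.14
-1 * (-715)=715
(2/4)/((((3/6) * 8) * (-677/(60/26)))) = -15/35204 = -0.00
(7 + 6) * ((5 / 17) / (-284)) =-65 / 4828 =-0.01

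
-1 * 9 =-9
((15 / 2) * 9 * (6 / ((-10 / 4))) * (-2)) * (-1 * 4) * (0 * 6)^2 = 0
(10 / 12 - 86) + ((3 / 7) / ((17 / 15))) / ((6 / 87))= -28447 / 357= -79.68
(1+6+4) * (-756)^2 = 6286896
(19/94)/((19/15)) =0.16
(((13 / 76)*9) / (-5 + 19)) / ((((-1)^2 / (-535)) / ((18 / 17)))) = -62.29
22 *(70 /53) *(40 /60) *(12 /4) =58.11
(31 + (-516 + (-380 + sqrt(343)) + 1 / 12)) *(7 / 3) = -72653 / 36 + 49 *sqrt(7) / 3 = -1974.92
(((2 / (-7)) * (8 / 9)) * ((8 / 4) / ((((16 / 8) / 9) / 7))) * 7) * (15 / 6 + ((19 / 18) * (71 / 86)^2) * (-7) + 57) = -101509282 / 16641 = -6099.95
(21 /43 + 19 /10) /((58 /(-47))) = -48269 /24940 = -1.94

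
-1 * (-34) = 34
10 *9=90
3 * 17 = 51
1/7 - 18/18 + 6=36/7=5.14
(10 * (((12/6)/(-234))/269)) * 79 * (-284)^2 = -63718240/31473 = -2024.54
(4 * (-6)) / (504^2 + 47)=-24 / 254063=-0.00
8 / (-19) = -8 / 19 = -0.42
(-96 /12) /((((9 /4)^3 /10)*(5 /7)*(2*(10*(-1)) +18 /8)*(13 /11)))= 315392 /672867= 0.47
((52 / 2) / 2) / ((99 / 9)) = 13 / 11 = 1.18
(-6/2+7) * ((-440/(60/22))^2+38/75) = 23426056/225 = 104115.80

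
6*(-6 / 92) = -9 / 23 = -0.39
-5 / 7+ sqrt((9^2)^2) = 562 / 7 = 80.29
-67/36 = -1.86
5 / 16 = 0.31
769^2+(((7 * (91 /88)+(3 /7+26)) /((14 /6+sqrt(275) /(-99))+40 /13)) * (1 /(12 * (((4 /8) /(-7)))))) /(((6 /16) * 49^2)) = 12504272531999557 /21144905908- 17524455 * sqrt(11) /232593964988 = 591360.99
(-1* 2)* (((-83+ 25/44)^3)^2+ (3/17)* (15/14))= -627479107607.33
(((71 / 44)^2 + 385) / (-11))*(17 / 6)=-12756817 / 127776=-99.84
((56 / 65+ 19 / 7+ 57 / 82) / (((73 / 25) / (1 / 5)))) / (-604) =-159349 / 329014504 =-0.00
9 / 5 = 1.80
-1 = -1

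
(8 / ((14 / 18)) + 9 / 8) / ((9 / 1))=71 / 56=1.27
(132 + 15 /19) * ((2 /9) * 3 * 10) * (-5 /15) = -16820 /57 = -295.09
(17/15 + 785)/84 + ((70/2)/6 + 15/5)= 11461/630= 18.19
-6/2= -3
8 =8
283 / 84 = 3.37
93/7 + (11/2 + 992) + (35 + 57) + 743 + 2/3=77551/42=1846.45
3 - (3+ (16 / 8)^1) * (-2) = 13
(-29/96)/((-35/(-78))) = -377/560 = -0.67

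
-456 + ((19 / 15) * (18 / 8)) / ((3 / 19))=-8759 / 20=-437.95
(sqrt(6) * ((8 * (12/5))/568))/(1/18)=216 * sqrt(6)/355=1.49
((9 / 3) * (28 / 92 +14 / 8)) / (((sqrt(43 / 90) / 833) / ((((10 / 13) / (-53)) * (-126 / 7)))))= 63761985 * sqrt(430) / 681421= 1940.35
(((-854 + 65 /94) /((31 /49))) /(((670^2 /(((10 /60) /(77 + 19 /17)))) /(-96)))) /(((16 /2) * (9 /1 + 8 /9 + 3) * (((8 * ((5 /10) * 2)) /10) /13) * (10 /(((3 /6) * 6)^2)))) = 70356998439 /806037427763200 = 0.00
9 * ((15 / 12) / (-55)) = -9 / 44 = -0.20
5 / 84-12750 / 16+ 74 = -121433 / 168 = -722.82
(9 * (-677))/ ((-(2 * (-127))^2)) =6093/ 64516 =0.09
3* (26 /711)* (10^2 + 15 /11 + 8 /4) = 11.34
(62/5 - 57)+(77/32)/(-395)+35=-121421/12640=-9.61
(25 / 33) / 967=25 / 31911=0.00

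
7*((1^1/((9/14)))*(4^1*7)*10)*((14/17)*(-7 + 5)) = -768320/153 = -5021.70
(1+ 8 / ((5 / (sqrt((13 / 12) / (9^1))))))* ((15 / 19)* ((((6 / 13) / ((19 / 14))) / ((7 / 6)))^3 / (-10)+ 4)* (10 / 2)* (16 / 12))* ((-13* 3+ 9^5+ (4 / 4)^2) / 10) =142191884001568* sqrt(39) / 12884185665+ 35547971000392 / 286315237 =193077.53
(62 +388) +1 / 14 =6301 / 14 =450.07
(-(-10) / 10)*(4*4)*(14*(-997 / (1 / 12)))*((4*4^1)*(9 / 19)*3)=-1157732352 / 19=-60933281.68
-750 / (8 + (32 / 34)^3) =-73695 / 868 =-84.90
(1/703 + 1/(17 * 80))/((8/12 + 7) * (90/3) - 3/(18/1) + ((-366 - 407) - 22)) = -6189/1621033640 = -0.00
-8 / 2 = -4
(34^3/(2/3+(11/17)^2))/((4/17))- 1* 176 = 144659798/941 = 153729.86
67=67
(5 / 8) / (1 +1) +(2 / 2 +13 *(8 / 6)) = 895 / 48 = 18.65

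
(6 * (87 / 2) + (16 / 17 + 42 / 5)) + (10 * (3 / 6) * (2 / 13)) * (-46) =234.96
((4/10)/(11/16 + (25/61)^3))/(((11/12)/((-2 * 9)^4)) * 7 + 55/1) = 0.01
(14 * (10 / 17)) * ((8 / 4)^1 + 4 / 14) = 320 / 17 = 18.82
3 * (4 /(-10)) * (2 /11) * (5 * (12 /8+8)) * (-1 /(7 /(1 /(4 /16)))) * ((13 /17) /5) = 5928 /6545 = 0.91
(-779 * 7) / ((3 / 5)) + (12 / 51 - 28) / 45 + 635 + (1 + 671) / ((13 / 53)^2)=351081752 / 129285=2715.56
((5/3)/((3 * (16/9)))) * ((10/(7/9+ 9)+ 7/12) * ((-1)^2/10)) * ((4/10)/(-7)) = -53/18480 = -0.00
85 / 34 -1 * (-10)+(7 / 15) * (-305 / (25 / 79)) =-65591 / 150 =-437.27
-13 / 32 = -0.41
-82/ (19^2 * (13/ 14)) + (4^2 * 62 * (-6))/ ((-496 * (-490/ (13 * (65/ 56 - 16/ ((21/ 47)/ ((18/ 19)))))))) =10.19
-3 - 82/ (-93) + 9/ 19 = -1.64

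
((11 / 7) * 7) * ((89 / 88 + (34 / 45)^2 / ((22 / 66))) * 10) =161803 / 540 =299.64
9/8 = 1.12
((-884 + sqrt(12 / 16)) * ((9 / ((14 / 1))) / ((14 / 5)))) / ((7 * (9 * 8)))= -1105 / 2744 + 5 * sqrt(3) / 21952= -0.40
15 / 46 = 0.33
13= 13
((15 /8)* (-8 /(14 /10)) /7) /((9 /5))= -125 /147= -0.85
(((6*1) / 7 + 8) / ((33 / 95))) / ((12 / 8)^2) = 23560 / 2079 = 11.33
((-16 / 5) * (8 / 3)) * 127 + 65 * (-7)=-23081 / 15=-1538.73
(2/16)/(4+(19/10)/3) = 15/556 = 0.03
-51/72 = -0.71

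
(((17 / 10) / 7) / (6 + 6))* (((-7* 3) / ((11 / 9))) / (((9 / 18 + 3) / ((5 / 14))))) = -153 / 4312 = -0.04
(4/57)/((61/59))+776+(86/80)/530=57205975111/73712400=776.07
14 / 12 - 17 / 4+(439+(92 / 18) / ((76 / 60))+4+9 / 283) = 28647595 / 64524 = 443.98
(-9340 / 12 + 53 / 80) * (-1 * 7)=1306487 / 240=5443.70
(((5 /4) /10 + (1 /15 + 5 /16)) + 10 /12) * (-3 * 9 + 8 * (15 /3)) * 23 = 31993 /80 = 399.91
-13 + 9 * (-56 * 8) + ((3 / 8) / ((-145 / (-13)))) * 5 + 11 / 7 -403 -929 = -8729423 / 1624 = -5375.26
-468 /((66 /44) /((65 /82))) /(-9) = 27.48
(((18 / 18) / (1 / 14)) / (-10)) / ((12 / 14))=-49 / 30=-1.63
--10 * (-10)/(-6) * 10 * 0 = 0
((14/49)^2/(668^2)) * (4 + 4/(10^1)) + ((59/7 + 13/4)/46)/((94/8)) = 159600748/7386262205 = 0.02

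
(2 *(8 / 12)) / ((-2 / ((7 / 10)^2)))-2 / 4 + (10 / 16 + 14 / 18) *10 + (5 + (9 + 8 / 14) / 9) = 121367 / 6300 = 19.26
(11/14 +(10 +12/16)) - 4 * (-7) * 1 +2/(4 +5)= 10019/252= 39.76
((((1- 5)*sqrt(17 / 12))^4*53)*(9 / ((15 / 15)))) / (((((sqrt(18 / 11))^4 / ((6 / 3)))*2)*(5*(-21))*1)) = -7413428 / 8505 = -871.66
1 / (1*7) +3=22 / 7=3.14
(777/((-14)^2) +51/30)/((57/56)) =1586/285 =5.56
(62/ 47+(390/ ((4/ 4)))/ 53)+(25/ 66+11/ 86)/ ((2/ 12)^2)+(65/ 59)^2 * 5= 135296271771/ 4101463883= 32.99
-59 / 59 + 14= 13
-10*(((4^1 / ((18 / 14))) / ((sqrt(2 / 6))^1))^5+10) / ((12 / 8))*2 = -688414720*sqrt(3) / 19683-400 / 3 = -60711.97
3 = 3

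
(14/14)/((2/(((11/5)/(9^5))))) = 11/590490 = 0.00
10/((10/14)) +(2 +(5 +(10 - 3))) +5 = 33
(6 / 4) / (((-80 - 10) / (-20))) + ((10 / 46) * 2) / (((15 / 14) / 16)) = 157 / 23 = 6.83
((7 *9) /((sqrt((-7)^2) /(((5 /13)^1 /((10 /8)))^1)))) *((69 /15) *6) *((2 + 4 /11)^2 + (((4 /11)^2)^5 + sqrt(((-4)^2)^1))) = 1235329717462848 /1685932599065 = 732.73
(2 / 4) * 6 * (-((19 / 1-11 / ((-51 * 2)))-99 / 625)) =-1208027 / 21250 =-56.85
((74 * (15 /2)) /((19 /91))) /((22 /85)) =4292925 /418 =10270.16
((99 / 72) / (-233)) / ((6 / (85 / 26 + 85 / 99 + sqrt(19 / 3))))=-0.01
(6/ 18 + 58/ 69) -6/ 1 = -111/ 23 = -4.83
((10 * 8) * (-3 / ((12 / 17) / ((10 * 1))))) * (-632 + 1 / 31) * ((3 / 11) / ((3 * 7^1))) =6055400 / 217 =27905.07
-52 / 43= -1.21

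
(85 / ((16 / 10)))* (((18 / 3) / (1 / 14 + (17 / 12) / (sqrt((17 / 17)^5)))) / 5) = 1071 / 25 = 42.84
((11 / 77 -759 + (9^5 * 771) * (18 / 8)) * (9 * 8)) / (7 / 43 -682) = -739986783882 / 68411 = -10816780.69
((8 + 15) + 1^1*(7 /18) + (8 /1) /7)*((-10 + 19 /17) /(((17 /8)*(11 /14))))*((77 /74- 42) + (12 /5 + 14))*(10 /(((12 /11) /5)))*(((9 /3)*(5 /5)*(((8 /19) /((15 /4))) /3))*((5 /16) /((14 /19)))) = 14137584890 /2020977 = 6995.42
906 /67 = 13.52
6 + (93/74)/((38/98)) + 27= 50955/1406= 36.24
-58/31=-1.87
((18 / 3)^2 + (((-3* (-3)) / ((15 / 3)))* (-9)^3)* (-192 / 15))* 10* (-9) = -7574472 / 5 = -1514894.40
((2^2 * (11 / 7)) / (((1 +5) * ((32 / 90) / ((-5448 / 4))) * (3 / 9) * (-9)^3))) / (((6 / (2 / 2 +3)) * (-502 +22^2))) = -0.61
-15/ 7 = -2.14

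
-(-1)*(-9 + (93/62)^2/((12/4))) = -33/4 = -8.25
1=1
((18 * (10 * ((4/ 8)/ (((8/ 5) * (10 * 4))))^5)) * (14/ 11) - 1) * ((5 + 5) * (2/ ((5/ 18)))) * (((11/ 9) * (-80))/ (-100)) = -47244639941/ 671088640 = -70.40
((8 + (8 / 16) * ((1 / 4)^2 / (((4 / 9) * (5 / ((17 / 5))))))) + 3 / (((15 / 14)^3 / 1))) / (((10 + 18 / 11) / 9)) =16611287 / 2048000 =8.11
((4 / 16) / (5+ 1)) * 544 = 68 / 3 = 22.67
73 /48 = 1.52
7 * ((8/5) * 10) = 112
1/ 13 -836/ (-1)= 10869/ 13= 836.08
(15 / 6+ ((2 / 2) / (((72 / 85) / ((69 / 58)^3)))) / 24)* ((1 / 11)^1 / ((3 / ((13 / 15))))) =27951833 / 412076544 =0.07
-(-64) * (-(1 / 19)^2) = -64 / 361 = -0.18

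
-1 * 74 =-74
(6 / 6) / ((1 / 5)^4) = 625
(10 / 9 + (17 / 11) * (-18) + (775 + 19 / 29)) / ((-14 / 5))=-5375575 / 20097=-267.48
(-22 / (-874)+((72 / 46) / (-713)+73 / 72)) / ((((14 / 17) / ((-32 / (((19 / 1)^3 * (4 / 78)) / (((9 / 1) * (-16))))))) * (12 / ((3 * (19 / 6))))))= 10281300562 / 787365187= 13.06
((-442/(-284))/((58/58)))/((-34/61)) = -793/284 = -2.79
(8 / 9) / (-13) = -8 / 117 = -0.07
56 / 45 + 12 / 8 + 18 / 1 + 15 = 3217 / 90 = 35.74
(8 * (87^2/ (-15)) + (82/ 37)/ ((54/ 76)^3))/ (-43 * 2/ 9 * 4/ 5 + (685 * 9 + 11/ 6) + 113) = -0.64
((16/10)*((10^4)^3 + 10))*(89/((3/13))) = 1851200000018512/3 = 617066666672837.33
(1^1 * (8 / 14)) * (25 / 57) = 100 / 399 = 0.25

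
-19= -19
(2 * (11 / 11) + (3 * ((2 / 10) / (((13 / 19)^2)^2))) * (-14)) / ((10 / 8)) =-29.06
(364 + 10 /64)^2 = 135792409 /1024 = 132609.77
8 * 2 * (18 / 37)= 288 / 37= 7.78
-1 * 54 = -54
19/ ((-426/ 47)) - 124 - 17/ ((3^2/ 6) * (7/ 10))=-141433/ 994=-142.29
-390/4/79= -195/158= -1.23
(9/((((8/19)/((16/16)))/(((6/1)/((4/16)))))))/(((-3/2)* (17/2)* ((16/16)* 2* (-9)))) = 38/17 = 2.24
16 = 16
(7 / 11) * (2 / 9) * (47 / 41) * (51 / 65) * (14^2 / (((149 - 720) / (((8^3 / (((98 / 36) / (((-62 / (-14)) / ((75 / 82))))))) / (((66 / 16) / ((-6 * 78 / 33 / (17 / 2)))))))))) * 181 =276527316992 / 95000125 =2910.81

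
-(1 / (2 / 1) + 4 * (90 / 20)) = -37 / 2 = -18.50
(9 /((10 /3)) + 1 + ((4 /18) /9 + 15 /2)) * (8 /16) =2273 /405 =5.61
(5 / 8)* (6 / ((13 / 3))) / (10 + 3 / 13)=45 / 532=0.08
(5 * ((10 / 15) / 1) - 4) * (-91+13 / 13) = 60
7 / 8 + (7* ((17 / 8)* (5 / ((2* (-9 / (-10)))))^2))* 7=65149 / 81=804.31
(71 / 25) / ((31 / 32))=2272 / 775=2.93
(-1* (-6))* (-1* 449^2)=-1209606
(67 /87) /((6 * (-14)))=-67 /7308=-0.01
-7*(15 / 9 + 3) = -98 / 3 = -32.67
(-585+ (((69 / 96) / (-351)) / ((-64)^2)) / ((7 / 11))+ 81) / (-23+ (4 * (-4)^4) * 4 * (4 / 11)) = -1785411406559 / 5194890215424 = -0.34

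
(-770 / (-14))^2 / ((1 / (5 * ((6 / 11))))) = 8250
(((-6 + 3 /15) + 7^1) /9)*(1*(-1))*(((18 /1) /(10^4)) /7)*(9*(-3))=81 /87500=0.00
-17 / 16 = -1.06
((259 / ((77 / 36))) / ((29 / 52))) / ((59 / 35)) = 2424240 / 18821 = 128.81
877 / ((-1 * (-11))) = 877 / 11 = 79.73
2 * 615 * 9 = 11070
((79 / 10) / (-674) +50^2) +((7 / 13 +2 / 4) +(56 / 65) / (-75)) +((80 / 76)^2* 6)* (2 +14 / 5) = 6008890927057 / 2372311500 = 2532.93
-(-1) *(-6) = -6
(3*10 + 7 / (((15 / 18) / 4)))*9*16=45792 / 5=9158.40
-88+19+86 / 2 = -26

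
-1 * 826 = -826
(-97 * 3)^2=84681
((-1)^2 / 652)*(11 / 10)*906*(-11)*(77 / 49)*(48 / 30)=-1205886 / 28525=-42.27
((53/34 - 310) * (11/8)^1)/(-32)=115357/8704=13.25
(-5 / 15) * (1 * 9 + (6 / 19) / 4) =-115 / 38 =-3.03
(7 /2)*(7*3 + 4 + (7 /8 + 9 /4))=1575 /16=98.44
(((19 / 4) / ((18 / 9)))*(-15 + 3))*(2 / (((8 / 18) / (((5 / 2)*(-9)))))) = 23085 / 8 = 2885.62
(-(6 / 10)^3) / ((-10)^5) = 0.00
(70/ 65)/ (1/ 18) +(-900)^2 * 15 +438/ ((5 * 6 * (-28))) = 12150018.86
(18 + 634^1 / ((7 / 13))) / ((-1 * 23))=-8368 / 161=-51.98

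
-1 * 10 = -10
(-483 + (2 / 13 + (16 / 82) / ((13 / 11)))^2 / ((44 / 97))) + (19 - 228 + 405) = -896168148 / 3124979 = -286.78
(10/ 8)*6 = 15/ 2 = 7.50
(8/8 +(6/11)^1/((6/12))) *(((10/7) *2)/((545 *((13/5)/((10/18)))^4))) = 0.00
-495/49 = -10.10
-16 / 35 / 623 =-16 / 21805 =-0.00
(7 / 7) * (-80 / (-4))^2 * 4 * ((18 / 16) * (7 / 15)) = 840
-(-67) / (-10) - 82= -887 / 10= -88.70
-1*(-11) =11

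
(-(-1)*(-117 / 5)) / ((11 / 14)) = -1638 / 55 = -29.78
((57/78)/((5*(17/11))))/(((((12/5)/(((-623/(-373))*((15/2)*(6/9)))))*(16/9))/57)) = 111326985/10551424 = 10.55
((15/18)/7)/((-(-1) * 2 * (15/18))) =1/14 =0.07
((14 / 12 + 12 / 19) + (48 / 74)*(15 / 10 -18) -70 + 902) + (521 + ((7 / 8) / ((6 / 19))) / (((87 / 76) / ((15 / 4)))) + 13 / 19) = 441617199 / 326192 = 1353.86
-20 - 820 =-840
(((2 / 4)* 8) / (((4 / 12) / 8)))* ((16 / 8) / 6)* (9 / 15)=19.20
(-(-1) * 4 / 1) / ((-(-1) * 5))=4 / 5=0.80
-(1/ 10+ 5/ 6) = -14/ 15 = -0.93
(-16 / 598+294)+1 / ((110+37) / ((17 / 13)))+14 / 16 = 103678847 / 351624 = 294.86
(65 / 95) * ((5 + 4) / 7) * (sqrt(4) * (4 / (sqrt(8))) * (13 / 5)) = 3042 * sqrt(2) / 665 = 6.47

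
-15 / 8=-1.88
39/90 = 13/30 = 0.43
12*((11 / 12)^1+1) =23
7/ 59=0.12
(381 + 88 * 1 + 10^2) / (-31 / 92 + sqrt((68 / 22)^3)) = 2159930828 / 331389965 + 1801189984 * sqrt(374) / 331389965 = 111.63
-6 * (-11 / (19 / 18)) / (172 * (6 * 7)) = 99 / 11438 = 0.01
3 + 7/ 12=43/ 12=3.58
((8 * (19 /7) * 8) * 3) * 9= 32832 /7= 4690.29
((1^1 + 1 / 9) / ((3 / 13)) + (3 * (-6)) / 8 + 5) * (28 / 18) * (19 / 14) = 15523 / 972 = 15.97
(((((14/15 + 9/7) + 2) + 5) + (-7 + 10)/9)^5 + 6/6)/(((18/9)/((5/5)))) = 39767.99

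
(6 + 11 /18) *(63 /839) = 833 /1678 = 0.50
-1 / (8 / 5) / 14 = -5 / 112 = -0.04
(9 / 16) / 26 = 9 / 416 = 0.02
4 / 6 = 2 / 3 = 0.67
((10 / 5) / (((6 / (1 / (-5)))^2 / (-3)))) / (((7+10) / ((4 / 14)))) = -1 / 8925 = -0.00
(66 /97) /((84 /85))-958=-1300029 /1358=-957.31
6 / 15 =0.40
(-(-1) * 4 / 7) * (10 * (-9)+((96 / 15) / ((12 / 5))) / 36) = -9712 / 189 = -51.39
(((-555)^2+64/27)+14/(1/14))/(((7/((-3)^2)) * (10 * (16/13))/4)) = 108186403/840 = 128793.34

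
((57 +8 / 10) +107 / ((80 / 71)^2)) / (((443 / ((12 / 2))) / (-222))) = -302799231 / 708800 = -427.20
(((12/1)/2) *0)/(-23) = 0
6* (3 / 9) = 2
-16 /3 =-5.33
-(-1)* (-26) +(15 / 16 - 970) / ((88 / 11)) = -18833 / 128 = -147.13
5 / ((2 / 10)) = 25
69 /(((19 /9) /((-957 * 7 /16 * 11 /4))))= -45760869 /1216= -37632.29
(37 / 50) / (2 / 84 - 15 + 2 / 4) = -0.05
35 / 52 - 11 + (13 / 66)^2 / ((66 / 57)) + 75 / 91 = -82578521 / 8720712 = -9.47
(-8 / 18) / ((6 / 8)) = -16 / 27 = -0.59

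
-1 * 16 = -16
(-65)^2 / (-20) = -845 / 4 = -211.25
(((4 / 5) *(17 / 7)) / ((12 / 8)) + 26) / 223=2866 / 23415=0.12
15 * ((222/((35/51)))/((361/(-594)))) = -20175804/2527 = -7984.09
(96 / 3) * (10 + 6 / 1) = 512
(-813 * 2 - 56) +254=-1428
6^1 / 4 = 3 / 2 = 1.50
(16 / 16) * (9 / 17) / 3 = 3 / 17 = 0.18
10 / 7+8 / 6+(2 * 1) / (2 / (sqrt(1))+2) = 137 / 42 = 3.26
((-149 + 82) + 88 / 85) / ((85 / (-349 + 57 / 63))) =22962 / 85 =270.14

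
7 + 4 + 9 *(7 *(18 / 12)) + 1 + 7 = 227 / 2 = 113.50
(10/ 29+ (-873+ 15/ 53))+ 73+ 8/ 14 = -8594297/ 10759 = -798.80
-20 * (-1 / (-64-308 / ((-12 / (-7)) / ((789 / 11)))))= -20 / 12951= -0.00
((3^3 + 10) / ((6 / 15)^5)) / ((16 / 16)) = 115625 / 32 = 3613.28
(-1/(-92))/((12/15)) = 0.01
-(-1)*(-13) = -13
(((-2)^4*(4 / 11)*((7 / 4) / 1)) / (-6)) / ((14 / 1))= -4 / 33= -0.12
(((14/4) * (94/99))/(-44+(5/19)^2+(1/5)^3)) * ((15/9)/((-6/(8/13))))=148461250/11478834081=0.01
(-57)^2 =3249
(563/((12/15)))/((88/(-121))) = -30965/32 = -967.66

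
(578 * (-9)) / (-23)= 5202 / 23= 226.17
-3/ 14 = -0.21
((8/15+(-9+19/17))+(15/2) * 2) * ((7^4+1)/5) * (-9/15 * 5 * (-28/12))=32804114/1275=25728.72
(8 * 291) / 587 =2328 / 587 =3.97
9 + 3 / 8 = 75 / 8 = 9.38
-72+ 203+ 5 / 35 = 918 / 7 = 131.14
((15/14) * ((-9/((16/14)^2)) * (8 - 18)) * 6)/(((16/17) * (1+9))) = 48195/1024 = 47.07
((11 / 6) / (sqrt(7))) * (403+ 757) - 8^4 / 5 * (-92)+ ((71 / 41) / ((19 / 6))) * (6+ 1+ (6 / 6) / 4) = 6380 * sqrt(7) / 21+ 587135141 / 7790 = 76174.17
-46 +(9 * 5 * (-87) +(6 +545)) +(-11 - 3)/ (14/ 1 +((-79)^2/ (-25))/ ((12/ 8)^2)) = -37191295/ 10907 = -3409.86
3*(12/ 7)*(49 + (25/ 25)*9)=298.29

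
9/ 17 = 0.53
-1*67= -67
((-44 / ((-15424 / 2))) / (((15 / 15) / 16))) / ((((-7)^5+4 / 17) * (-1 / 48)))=17952 / 68857315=0.00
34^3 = 39304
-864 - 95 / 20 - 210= -4315 / 4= -1078.75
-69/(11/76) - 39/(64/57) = -511.46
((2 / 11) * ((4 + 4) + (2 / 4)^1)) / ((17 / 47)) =47 / 11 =4.27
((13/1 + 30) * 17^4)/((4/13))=46688239/4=11672059.75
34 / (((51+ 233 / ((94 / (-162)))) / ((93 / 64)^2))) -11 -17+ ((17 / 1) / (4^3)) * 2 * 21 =-191755549 / 11247616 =-17.05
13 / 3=4.33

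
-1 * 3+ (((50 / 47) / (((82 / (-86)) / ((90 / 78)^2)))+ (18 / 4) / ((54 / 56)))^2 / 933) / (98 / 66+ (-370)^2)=-4023306127817016596593 / 1341102078025169546619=-3.00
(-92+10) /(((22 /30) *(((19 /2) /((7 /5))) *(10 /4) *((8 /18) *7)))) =-2214 /1045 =-2.12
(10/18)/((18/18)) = 5/9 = 0.56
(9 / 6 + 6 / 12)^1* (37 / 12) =37 / 6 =6.17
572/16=143/4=35.75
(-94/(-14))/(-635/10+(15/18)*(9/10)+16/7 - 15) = -188/2113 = -0.09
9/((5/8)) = 72/5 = 14.40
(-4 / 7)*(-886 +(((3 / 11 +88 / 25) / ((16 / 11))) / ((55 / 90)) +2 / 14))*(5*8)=54305964 / 2695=20150.64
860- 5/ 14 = 12035/ 14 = 859.64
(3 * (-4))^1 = -12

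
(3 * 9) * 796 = 21492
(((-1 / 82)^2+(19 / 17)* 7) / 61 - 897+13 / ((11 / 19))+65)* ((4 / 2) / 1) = -62082839741 / 38350334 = -1618.83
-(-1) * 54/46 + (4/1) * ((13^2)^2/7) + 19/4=10514263/644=16326.50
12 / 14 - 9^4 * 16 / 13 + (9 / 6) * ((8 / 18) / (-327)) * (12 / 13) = -240264614 / 29757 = -8074.22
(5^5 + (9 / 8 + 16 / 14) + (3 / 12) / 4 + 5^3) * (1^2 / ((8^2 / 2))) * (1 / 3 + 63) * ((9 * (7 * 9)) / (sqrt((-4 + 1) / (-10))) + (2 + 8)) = 173023975 / 2688 + 311443155 * sqrt(30) / 256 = 6727823.78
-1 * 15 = -15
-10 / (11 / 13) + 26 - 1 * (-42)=618 / 11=56.18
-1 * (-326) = 326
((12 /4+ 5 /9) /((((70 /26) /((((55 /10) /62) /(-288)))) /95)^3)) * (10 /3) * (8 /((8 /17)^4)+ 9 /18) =-8401633335028505 /3374352041471115264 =-0.00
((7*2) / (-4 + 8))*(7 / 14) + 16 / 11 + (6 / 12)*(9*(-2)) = -255 / 44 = -5.80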